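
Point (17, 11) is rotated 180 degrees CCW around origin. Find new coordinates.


cos(180) = -1, sin(180) = 0
x' = 17*(-1) - 11*0 = -17
y' = 17*0 + 11*(-1) = -11

(-17, -11)


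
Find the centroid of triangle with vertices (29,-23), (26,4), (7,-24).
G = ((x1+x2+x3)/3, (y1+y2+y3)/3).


Gx = (29+26+7)/3 = 62/3 = 20.6667
Gy = (-23+4- 24)/3 = -43/3 = -14.3333

G = (20.6667, -14.3333)


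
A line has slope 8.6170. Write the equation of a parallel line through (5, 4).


Parallel lines have equal slopes.
m2 = 8.6170
b2 = 4 - 8.6170*5 = -39.0850

y = 8.6170x - 39.0850


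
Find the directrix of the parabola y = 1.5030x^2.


a = 1.5030
1/(4a) = 0.1663
directrix: y = -0.1663 = -0.1663

y = -0.1663


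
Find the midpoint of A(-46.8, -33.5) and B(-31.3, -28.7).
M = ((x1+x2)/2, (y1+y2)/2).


Mx = (-46.8 - 31.3)/2 = -78.1/2 = -39.0500
My = (-33.5 - 28.7)/2 = -62.2/2 = -31.1000

(-39.0500, -31.1000)


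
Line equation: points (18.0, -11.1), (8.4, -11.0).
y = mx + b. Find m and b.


m = (0.1)/(-9.6) = -0.0104
b = y1 - m*x1 = -11.1 - (0.1*18.0)/(-9.6) = -11.1 + 0.1875 = -10.9125

y = -0.0104x - 10.9125


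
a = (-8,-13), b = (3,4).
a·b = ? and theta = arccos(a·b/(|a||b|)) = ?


a·b = -8*3 - 13*4 = -24 - 52 = -76
|a| = sqrt(64+169) = 15.2643
|b| = sqrt(9+16) = 5.0000
cos(theta) = -76/(sqrt(233)*sqrt(25)) = -76/sqrt(5825) = -0.995785
theta = arccos(-76/sqrt(5825)) = 174.7376 degrees

a·b = -76, theta = 174.7376 deg


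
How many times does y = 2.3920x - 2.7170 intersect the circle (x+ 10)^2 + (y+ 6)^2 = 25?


Substitute y = 2.3920x - 2.7170: (x+ 10)^2 + (2.3920x- 2.7170+ 6)^2 = 25
Expand to Ax^2 + Bx + C = 0, where b-k = 3.283
A = 1+m^2 = 6.721664
B = 2(m(b-k) - h) = 2(2.3920*3.283 + 10) = 35.705872
C = h^2 + (b-k)^2 - r^2 = 100 + 10.778089 - 25 = 85.778089
disc = B^2-4AC = 1274.9093 - 2306.2860 = -1031.3767
disc < 0

0 intersection points


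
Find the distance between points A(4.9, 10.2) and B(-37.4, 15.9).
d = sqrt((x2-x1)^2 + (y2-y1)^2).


dx = -37.4 - 4.9 = -42.3
dy = 15.9 - 10.2 = 5.7
d = sqrt(1789.29 + 32.49) = sqrt(1821.78) = 42.6823

42.6823


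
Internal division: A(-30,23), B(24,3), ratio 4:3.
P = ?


Px = (4*24 + 3*(-30))/7 = 6/7 = 0.8571
Py = (4*3 + 3*23)/7 = 81/7 = 11.5714

P = (0.8571, 11.5714)


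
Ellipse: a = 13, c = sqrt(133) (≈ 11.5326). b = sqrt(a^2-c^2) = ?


b^2 = 13^2 - (sqrt(133))^2 = 169 - 133 = 36
b = sqrt(36) = 6

b = 6


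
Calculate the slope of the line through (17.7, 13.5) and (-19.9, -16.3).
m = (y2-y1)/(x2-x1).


dy = -16.3 - 13.5 = -29.8
dx = -19.9 - 17.7 = -37.6
m = -29.8/(-37.6) = 0.7926

m = 0.7926


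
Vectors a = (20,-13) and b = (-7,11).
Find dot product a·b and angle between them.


a·b = 20*(-7) - 13*11 = -140 - 143 = -283
|a| = sqrt(400+169) = 23.8537
|b| = sqrt(49+121) = 13.0384
cos(theta) = -283/(sqrt(569)*sqrt(170)) = -283/sqrt(96730) = -0.909926
theta = arccos(-283/sqrt(96730)) = 155.4951 degrees

a·b = -283, theta = 155.4951 deg


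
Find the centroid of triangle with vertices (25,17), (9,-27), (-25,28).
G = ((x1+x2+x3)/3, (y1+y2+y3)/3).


Gx = (25+9- 25)/3 = 9/3 = 3.0000
Gy = (17- 27+28)/3 = 18/3 = 6.0000

G = (3.0000, 6.0000)


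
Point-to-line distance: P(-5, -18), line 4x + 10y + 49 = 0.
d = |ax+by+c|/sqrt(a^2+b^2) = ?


|4*(-5) + 10*(-18) + 49| = |-151| = 151
sqrt(16 + 100) = sqrt(116) = 10.7703
d = 151/sqrt(116) = 14.0200

14.0200


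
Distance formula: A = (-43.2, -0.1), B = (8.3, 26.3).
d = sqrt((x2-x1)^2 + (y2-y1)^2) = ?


dx = 8.3 + 43.2 = 51.5
dy = 26.3 + 0.1 = 26.4
d = sqrt(2652.25 + 696.96) = sqrt(3349.21) = 57.8724

57.8724


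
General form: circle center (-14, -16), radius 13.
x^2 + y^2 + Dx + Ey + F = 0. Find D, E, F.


(x+ 14)^2 + (y+ 16)^2 = 13^2
D = -2h = 28, E = -2k = 32
F = h^2+k^2-r^2 = 196+256-169 = 283

D = 28, E = 32, F = 283


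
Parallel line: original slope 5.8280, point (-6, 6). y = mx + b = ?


Parallel lines have equal slopes.
m2 = 5.8280
b2 = 6 - 5.8280*(-6) = 40.9680

y = 5.8280x + 40.9680


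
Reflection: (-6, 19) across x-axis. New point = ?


Reflection rule for x-axis: (x, -y)
(-6, 19) -> (-6, -19)

(-6, -19)


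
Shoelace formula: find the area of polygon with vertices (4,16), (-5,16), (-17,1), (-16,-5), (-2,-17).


sum(xi*y_{i+1}) = 4*16 - 5*1 - 17*(-5) - 16*(-17) - 2*16 = 384
sum(yi*x_{i+1}) = 16*(-5) + 16*(-17) + 1*(-16) - 5*(-2) - 17*4 = -426
Area = |384 + 426|/2 = 810/2 = 405.0000

405.0000 sq units


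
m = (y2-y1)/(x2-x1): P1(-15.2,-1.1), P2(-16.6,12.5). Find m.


dy = 12.5 + 1.1 = 13.6
dx = -16.6 + 15.2 = -1.4
m = 13.6/(-1.4) = -9.7143

m = -9.7143


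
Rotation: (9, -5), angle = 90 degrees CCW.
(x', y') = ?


cos(90) = 0, sin(90) = 1
x' = 9*0 + 5*1 = 5
y' = 9*1 - 5*0 = 9

(5, 9)


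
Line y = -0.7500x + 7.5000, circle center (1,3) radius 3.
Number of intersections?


Substitute y = -0.7500x + 7.5000: (x-1)^2 + (-0.7500x+7.5000-3)^2 = 9
Expand to Ax^2 + Bx + C = 0, where b-k = 4.5
A = 1+m^2 = 1.5625
B = 2(m(b-k) - h) = 2(-0.7500*4.5 - 1) = -8.75
C = h^2 + (b-k)^2 - r^2 = 1 + 20.25 - 9 = 12.25
disc = B^2-4AC = 76.5625 - 76.5625 = 0
disc = 0

1 intersection point (tangent)


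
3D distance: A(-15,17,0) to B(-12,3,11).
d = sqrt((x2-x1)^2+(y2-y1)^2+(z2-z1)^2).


dx=3, dy=-14, dz=11
d = sqrt(9+196+121) = sqrt(326) = 18.0555

18.0555


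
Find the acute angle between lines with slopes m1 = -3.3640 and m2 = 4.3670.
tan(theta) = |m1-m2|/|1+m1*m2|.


m1-m2 = -7.731
1+m1*m2 = -13.690588
tan(theta) = |-7.731/(-13.690588)| = 0.564695
theta = arctan(|-7.731/(-13.690588)|) = 29.4532 degrees (acute angle)

29.4532 degrees


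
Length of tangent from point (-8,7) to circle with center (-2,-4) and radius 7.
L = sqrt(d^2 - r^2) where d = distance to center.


d = sqrt((-8+ 2)^2 + (7+ 4)^2) = sqrt(36+121) = 12.5300
L = sqrt(157.0000 - 49) = sqrt(108.0000) = 10.3923

10.3923


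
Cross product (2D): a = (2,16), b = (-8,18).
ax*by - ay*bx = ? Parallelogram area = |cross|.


cross = 2*18 - 16*(-8) = 36 + 128 = 164
Parallelogram area = |164| = 164

cross = 164, parallelogram area = 164


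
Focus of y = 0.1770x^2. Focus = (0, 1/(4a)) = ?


a = 0.1770
4a = 0.7080
focus = (0, 1/0.7080) = (0, 1.4124)

Focus = (0, 1.4124)


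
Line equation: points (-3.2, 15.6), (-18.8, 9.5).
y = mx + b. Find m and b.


m = (-6.1)/(-15.6) = 0.3910
b = y1 - m*x1 = 15.6 - (-6.1*(-3.2))/(-15.6) = 15.6 + 1.2513 = 16.8513

y = 0.3910x + 16.8513


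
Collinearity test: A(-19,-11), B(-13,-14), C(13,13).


-19*(-14-13) - 13*(13+ 11) + 13*(-11+ 14)
= 513 - 312 + 39 = 240

No, not collinear (determinant = 240)


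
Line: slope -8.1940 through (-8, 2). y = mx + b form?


y - 2 = -8.1940(x + 8)
y = -8.1940x + 2 + 8.1940*(-8)
y = -8.1940x - 63.5520

y = -8.1940x - 63.5520


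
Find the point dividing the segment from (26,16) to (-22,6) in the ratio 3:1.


Px = (3*(-22) + 1*26)/4 = -40/4 = -10.0000
Py = (3*6 + 1*16)/4 = 34/4 = 8.5000

P = (-10.0000, 8.5000)


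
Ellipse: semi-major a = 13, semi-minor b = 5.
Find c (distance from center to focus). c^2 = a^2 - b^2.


c^2 = 13^2 - 5^2 = 169 - 25 = 144
c = sqrt(144) = 12.0000

c = 12.0000


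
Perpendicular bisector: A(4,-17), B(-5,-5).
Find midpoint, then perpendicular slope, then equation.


Midpoint = (-0.5, -11)
Slope of AB = dy/dx = 12/(-9) = -1.3333
Perp slope = -dx/dy = 9/12 = 0.7500
b = My - (perp slope)*Mx = -11 + (-9*(-0.5))/12 = -11 + 0.3750 = -10.6250

y = 0.7500x - 10.6250


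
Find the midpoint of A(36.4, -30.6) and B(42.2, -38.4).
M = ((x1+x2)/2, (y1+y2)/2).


Mx = (36.4 + 42.2)/2 = 78.6/2 = 39.3000
My = (-30.6 - 38.4)/2 = -69.0/2 = -34.5000

(39.3000, -34.5000)


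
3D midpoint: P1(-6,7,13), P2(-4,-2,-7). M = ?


Mx = (-6- 4)/2 = -5.0000
My = (7- 2)/2 = 2.5000
Mz = (13- 7)/2 = 3.0000

M = (-5.0000, 2.5000, 3.0000)


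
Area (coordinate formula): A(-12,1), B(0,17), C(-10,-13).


-12*(17+ 13) = -360
0*(-13-1) = 0
-10*(1-17) = 160
sum = -200
Area = |-200|/2 = 100.0000

100.0000 sq units


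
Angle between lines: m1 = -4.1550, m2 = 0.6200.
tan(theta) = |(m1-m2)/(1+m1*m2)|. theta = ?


m1-m2 = -4.775
1+m1*m2 = -1.5761
tan(theta) = |-4.775/(-1.5761)| = 3.029630
theta = arctan(|-4.775/(-1.5761)|) = 71.7333 degrees (acute angle)

71.7333 degrees


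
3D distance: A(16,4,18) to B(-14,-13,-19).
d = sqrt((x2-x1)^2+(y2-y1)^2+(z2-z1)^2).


dx=-30, dy=-17, dz=-37
d = sqrt(900+289+1369) = sqrt(2558) = 50.5767

50.5767


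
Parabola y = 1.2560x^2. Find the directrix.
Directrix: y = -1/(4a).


a = 1.2560
1/(4a) = 0.1990
directrix: y = -0.1990 = -0.1990

y = -0.1990


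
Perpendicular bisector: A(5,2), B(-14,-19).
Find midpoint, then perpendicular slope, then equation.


Midpoint = (-4.5, -8.5)
Slope of AB = dy/dx = -21/(-19) = 1.1053
Perp slope = -dx/dy = -19/21 = -0.9048
b = My - (perp slope)*Mx = -8.5 + (-19*(-4.5))/(-21) = -8.5 - 4.0714 = -12.5714

y = -0.9048x - 12.5714


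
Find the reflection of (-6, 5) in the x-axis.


Reflection rule for x-axis: (x, -y)
(-6, 5) -> (-6, -5)

(-6, -5)


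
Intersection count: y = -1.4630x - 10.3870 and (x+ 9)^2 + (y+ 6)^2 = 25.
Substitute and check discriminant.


Substitute y = -1.4630x - 10.3870: (x+ 9)^2 + (-1.4630x- 10.3870+ 6)^2 = 25
Expand to Ax^2 + Bx + C = 0, where b-k = -4.387
A = 1+m^2 = 3.140369
B = 2(m(b-k) - h) = 2(-1.4630*(-4.387) + 9) = 30.836362
C = h^2 + (b-k)^2 - r^2 = 81 + 19.245769 - 25 = 75.245769
disc = B^2-4AC = 950.8812 - 945.1979 = 5.6833
disc > 0

2 intersection points


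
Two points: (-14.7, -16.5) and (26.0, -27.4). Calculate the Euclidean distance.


dx = 26.0 + 14.7 = 40.7
dy = -27.4 + 16.5 = -10.9
d = sqrt(1656.49 + 118.81) = sqrt(1775.3) = 42.1343

42.1343


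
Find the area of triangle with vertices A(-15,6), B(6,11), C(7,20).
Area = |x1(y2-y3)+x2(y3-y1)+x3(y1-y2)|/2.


-15*(11-20) = 135
6*(20-6) = 84
7*(6-11) = -35
sum = 184
Area = |184|/2 = 92.0000

92.0000 sq units


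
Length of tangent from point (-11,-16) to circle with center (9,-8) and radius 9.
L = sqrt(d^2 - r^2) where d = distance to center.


d = sqrt((-11-9)^2 + (-16+ 8)^2) = sqrt(400+64) = 21.5407
L = sqrt(464.0000 - 81) = sqrt(383.0000) = 19.5704

19.5704


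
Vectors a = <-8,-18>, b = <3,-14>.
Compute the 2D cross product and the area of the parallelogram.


cross = -8*(-14) + 18*3 = 112 + 54 = 166
Parallelogram area = |166| = 166

cross = 166, parallelogram area = 166


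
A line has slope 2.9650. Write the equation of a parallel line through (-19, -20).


Parallel lines have equal slopes.
m2 = 2.9650
b2 = -20 - 2.9650*(-19) = 36.3350

y = 2.9650x + 36.3350


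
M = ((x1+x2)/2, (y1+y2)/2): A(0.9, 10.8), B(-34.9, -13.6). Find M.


Mx = (0.9 - 34.9)/2 = -34.0/2 = -17.0000
My = (10.8 - 13.6)/2 = -2.8/2 = -1.4000

(-17.0000, -1.4000)


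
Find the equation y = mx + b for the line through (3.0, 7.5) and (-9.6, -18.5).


m = (-26.0)/(-12.6) = 2.0635
b = y1 - m*x1 = 7.5 - (-26.0*3.0)/(-12.6) = 7.5 - 6.1905 = 1.3095

y = 2.0635x + 1.3095


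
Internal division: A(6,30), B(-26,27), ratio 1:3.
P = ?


Px = (1*(-26) + 3*6)/4 = -8/4 = -2.0000
Py = (1*27 + 3*30)/4 = 117/4 = 29.2500

P = (-2.0000, 29.2500)


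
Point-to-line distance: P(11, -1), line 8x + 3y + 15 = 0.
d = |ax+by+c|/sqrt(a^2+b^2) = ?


|8*11 + 3*(-1) + 15| = |100| = 100
sqrt(64 + 9) = sqrt(73) = 8.5440
d = 100/sqrt(73) = 11.7041

11.7041


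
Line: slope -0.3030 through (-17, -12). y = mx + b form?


y + 12 = -0.3030(x + 17)
y = -0.3030x - 12 + 0.3030*(-17)
y = -0.3030x - 17.1510

y = -0.3030x - 17.1510


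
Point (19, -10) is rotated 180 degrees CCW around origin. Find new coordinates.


cos(180) = -1, sin(180) = 0
x' = 19*(-1) + 10*0 = -19
y' = 19*0 - 10*(-1) = 10

(-19, 10)


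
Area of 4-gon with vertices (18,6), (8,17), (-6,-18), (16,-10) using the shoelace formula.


sum(xi*y_{i+1}) = 18*17 + 8*(-18) - 6*(-10) + 16*6 = 318
sum(yi*x_{i+1}) = 6*8 + 17*(-6) - 18*16 - 10*18 = -522
Area = |318 + 522|/2 = 840/2 = 420.0000

420.0000 sq units


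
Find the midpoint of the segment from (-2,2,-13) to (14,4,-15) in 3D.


Mx = (-2+14)/2 = 6.0000
My = (2+4)/2 = 3.0000
Mz = (-13- 15)/2 = -14.0000

M = (6.0000, 3.0000, -14.0000)


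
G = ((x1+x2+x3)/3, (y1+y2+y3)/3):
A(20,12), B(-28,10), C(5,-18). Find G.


Gx = (20- 28+5)/3 = -3/3 = -1.0000
Gy = (12+10- 18)/3 = 4/3 = 1.3333

G = (-1.0000, 1.3333)


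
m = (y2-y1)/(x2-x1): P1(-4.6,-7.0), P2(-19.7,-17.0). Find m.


dy = -17.0 + 7.0 = -10.0
dx = -19.7 + 4.6 = -15.1
m = -10.0/(-15.1) = 0.6623

m = 0.6623


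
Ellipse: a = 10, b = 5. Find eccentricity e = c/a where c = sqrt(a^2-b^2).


c = sqrt(100-25) = sqrt(75) = 8.6603
e = c/a = sqrt(75)/10 = 0.8660

e = 0.8660


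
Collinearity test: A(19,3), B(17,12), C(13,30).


19*(12-30) + 17*(30-3) + 13*(3-12)
= -342 + 459 - 117 = 0

Yes, collinear (determinant = 0)


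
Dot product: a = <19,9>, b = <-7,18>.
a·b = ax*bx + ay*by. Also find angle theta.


a·b = 19*(-7) + 9*18 = -133 + 162 = 29
|a| = sqrt(361+81) = 21.0238
|b| = sqrt(49+324) = 19.3132
cos(theta) = 29/(sqrt(442)*sqrt(373)) = 29/sqrt(164866) = 0.071422
theta = arccos(29/sqrt(164866)) = 85.9043 degrees

a·b = 29, theta = 85.9043 deg


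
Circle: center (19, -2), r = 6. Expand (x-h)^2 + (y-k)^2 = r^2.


(x-19)^2 + (y+ 2)^2 = 6^2
D = -2h = -38, E = -2k = 4
F = h^2+k^2-r^2 = 361+4-36 = 329

x^2 + y^2 - 38x + 4y + 329 = 0


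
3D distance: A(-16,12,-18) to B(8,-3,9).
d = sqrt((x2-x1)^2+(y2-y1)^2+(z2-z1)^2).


dx=24, dy=-15, dz=27
d = sqrt(576+225+729) = sqrt(1530) = 39.1152

39.1152


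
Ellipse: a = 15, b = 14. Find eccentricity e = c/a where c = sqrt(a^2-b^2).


c = sqrt(225-196) = sqrt(29) = 5.3852
e = c/a = sqrt(29)/15 = 0.3590

e = 0.3590


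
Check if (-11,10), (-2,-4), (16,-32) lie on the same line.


-11*(-4+ 32) - 2*(-32-10) + 16*(10+ 4)
= -308 + 84 + 224 = 0

Yes, collinear (determinant = 0)


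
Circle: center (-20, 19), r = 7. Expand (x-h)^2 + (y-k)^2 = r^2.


(x+ 20)^2 + (y-19)^2 = 7^2
D = -2h = 40, E = -2k = -38
F = h^2+k^2-r^2 = 400+361-49 = 712

x^2 + y^2 + 40x - 38y + 712 = 0


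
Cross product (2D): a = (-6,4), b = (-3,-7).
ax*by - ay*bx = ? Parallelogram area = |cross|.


cross = -6*(-7) - 4*(-3) = 42 + 12 = 54
Parallelogram area = |54| = 54

cross = 54, parallelogram area = 54


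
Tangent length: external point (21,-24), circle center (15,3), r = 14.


d = sqrt((21-15)^2 + (-24-3)^2) = sqrt(36+729) = 27.6586
L = sqrt(765.0000 - 196) = sqrt(569.0000) = 23.8537

23.8537


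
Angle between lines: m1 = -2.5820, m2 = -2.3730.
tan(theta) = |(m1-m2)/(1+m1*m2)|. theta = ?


m1-m2 = -0.209
1+m1*m2 = 7.127086
tan(theta) = |-0.209/7.127086| = 0.029325
theta = arctan(|-0.209/7.127086|) = 1.6797 degrees (acute angle)

1.6797 degrees


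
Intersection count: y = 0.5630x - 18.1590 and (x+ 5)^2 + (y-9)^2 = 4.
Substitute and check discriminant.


Substitute y = 0.5630x - 18.1590: (x+ 5)^2 + (0.5630x- 18.1590-9)^2 = 4
Expand to Ax^2 + Bx + C = 0, where b-k = -27.159
A = 1+m^2 = 1.316969
B = 2(m(b-k) - h) = 2(0.5630*(-27.159) + 5) = -20.581034
C = h^2 + (b-k)^2 - r^2 = 25 + 737.611281 - 4 = 758.611281
disc = B^2-4AC = 423.5790 - 3996.2702 = -3572.6912
disc < 0

0 intersection points


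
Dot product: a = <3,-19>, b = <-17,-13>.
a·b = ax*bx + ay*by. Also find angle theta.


a·b = 3*(-17) - 19*(-13) = -51 + 247 = 196
|a| = sqrt(9+361) = 19.2354
|b| = sqrt(289+169) = 21.4009
cos(theta) = 196/(sqrt(370)*sqrt(458)) = 196/sqrt(169460) = 0.476127
theta = arccos(196/sqrt(169460)) = 61.5673 degrees

a·b = 196, theta = 61.5673 deg


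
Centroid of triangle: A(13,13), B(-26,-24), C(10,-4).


Gx = (13- 26+10)/3 = -3/3 = -1.0000
Gy = (13- 24- 4)/3 = -15/3 = -5.0000

G = (-1.0000, -5.0000)


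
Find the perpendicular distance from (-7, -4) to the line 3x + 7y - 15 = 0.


|3*(-7) + 7*(-4) - 15| = |-64| = 64
sqrt(9 + 49) = sqrt(58) = 7.6158
d = 64/sqrt(58) = 8.4036

8.4036


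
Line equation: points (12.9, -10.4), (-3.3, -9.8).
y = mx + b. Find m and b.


m = (0.6)/(-16.2) = -0.0370
b = y1 - m*x1 = -10.4 - (0.6*12.9)/(-16.2) = -10.4 + 0.4778 = -9.9222

y = -0.0370x - 9.9222


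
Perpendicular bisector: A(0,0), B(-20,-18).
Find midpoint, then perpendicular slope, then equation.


Midpoint = (-10, -9)
Slope of AB = dy/dx = -18/(-20) = 0.9000
Perp slope = -dx/dy = -20/18 = -1.1111
b = My - (perp slope)*Mx = -9 + (-20*(-10))/(-18) = -9 - 11.1111 = -20.1111

y = -1.1111x - 20.1111


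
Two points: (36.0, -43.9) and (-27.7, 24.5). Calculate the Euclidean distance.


dx = -27.7 - 36.0 = -63.7
dy = 24.5 + 43.9 = 68.4
d = sqrt(4057.69 + 4678.56) = sqrt(8736.25) = 93.4679

93.4679


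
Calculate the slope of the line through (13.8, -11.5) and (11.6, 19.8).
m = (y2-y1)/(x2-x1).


dy = 19.8 + 11.5 = 31.3
dx = 11.6 - 13.8 = -2.2
m = 31.3/(-2.2) = -14.2273

m = -14.2273


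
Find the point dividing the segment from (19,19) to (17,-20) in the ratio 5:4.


Px = (5*17 + 4*19)/9 = 161/9 = 17.8889
Py = (5*(-20) + 4*19)/9 = -24/9 = -2.6667

P = (17.8889, -2.6667)


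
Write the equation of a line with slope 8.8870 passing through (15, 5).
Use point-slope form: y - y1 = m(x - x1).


y - 5 = 8.8870(x - 15)
y = 8.8870x + 5 - 8.8870*15
y = 8.8870x - 128.3050

y = 8.8870x - 128.3050


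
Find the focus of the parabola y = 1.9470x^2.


a = 1.9470
4a = 7.7880
focus = (0, 1/7.7880) = (0, 0.1284)

Focus = (0, 0.1284)


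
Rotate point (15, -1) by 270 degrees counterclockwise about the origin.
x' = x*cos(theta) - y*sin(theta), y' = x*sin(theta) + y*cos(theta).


cos(270) = 0, sin(270) = -1
x' = 15*0 + 1*(-1) = -1
y' = 15*(-1) - 1*0 = -15

(-1, -15)


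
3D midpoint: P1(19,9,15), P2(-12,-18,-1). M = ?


Mx = (19- 12)/2 = 3.5000
My = (9- 18)/2 = -4.5000
Mz = (15- 1)/2 = 7.0000

M = (3.5000, -4.5000, 7.0000)


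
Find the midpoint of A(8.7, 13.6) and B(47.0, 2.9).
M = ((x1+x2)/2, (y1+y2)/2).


Mx = (8.7 + 47.0)/2 = 55.7/2 = 27.8500
My = (13.6 + 2.9)/2 = 16.5/2 = 8.2500

(27.8500, 8.2500)


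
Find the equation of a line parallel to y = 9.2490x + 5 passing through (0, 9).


Parallel lines have equal slopes.
m2 = 9.2490
b2 = 9 - 9.2490*0 = 9.0000

y = 9.2490x + 9.0000


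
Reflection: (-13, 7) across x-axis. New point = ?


Reflection rule for x-axis: (x, -y)
(-13, 7) -> (-13, -7)

(-13, -7)


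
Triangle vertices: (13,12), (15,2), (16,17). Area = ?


13*(2-17) = -195
15*(17-12) = 75
16*(12-2) = 160
sum = 40
Area = |40|/2 = 20.0000

20.0000 sq units


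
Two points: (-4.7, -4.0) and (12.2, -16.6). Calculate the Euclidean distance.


dx = 12.2 + 4.7 = 16.9
dy = -16.6 + 4.0 = -12.6
d = sqrt(285.61 + 158.76) = sqrt(444.37) = 21.0801

21.0801


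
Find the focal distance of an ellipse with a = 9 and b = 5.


c^2 = 9^2 - 5^2 = 81 - 25 = 56
c = sqrt(56) = 7.4833

c = 7.4833


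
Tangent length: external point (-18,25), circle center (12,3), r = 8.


d = sqrt((-18-12)^2 + (25-3)^2) = sqrt(900+484) = 37.2022
L = sqrt(1384.0000 - 64) = sqrt(1320.0000) = 36.3318

36.3318


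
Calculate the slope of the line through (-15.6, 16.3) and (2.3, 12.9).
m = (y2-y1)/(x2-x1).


dy = 12.9 - 16.3 = -3.4
dx = 2.3 + 15.6 = 17.9
m = -3.4/17.9 = -0.1899

m = -0.1899


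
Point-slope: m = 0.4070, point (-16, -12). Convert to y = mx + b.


y + 12 = 0.4070(x + 16)
y = 0.4070x - 12 - 0.4070*(-16)
y = 0.4070x - 5.4880

y = 0.4070x - 5.4880


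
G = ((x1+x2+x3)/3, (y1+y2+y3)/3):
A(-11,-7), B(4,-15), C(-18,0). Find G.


Gx = (-11+4- 18)/3 = -25/3 = -8.3333
Gy = (-7- 15+0)/3 = -22/3 = -7.3333

G = (-8.3333, -7.3333)


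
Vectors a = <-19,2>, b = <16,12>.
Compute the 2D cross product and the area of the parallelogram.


cross = -19*12 - 2*16 = -228 - 32 = -260
Parallelogram area = |-260| = 260

cross = -260, parallelogram area = 260


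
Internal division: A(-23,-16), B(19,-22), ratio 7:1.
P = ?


Px = (7*19 + 1*(-23))/8 = 110/8 = 13.7500
Py = (7*(-22) + 1*(-16))/8 = -170/8 = -21.2500

P = (13.7500, -21.2500)


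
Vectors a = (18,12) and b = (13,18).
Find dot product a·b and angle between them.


a·b = 18*13 + 12*18 = 234 + 216 = 450
|a| = sqrt(324+144) = 21.6333
|b| = sqrt(169+324) = 22.2036
cos(theta) = 450/(sqrt(468)*sqrt(493)) = 450/sqrt(230724) = 0.936842
theta = arccos(450/sqrt(230724)) = 20.4723 degrees

a·b = 450, theta = 20.4723 deg


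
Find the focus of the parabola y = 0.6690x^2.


a = 0.6690
4a = 2.6760
focus = (0, 1/2.6760) = (0, 0.3737)

Focus = (0, 0.3737)


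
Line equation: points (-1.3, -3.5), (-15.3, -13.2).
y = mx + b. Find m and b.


m = (-9.7)/(-14.0) = 0.6929
b = y1 - m*x1 = -3.5 - (-9.7*(-1.3))/(-14.0) = -3.5 + 0.9007 = -2.5993

y = 0.6929x - 2.5993


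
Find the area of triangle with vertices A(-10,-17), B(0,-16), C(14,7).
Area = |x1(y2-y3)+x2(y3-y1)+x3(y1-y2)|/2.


-10*(-16-7) = 230
0*(7+ 17) = 0
14*(-17+ 16) = -14
sum = 216
Area = |216|/2 = 108.0000

108.0000 sq units


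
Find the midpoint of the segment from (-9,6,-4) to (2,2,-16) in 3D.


Mx = (-9+2)/2 = -3.5000
My = (6+2)/2 = 4.0000
Mz = (-4- 16)/2 = -10.0000

M = (-3.5000, 4.0000, -10.0000)


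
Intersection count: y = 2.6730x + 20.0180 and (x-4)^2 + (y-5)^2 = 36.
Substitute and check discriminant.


Substitute y = 2.6730x + 20.0180: (x-4)^2 + (2.6730x+20.0180-5)^2 = 36
Expand to Ax^2 + Bx + C = 0, where b-k = 15.018
A = 1+m^2 = 8.144929
B = 2(m(b-k) - h) = 2(2.6730*15.018 - 4) = 72.286228
C = h^2 + (b-k)^2 - r^2 = 16 + 225.540324 - 36 = 205.540324
disc = B^2-4AC = 5225.2988 - 6696.4454 = -1471.1466
disc < 0

0 intersection points


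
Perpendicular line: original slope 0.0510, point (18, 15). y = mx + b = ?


Perpendicular slope = -1/m1 = -1/0.0510 = -19.6078
b2 = y0 - m2*x0 = 15 + 18/0.0510 = 15 + 352.9412 = 367.9412

y = -19.6078x + 367.9412


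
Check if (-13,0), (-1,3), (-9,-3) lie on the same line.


-13*(3+ 3) - 1*(-3-0) - 9*(0-3)
= -78 + 3 + 27 = -48

No, not collinear (determinant = -48)


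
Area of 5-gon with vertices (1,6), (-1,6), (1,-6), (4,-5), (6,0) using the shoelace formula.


sum(xi*y_{i+1}) = 1*6 - 1*(-6) + 1*(-5) + 4*0 + 6*6 = 43
sum(yi*x_{i+1}) = 6*(-1) + 6*1 - 6*4 - 5*6 + 0*1 = -54
Area = |43 + 54|/2 = 97/2 = 48.5000

48.5000 sq units


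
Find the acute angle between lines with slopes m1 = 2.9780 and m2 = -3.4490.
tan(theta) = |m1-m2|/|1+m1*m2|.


m1-m2 = 6.427
1+m1*m2 = -9.271122
tan(theta) = |6.427/(-9.271122)| = 0.693228
theta = arctan(|6.427/(-9.271122)|) = 34.7308 degrees (acute angle)

34.7308 degrees


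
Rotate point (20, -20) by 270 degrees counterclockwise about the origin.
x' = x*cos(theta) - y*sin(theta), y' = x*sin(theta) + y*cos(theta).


cos(270) = 0, sin(270) = -1
x' = 20*0 + 20*(-1) = -20
y' = 20*(-1) - 20*0 = -20

(-20, -20)


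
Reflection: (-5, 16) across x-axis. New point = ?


Reflection rule for x-axis: (x, -y)
(-5, 16) -> (-5, -16)

(-5, -16)


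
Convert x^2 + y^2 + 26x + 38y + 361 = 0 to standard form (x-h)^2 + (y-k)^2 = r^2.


h = -D/2 = -26/2 = -13
k = -E/2 = -38/2 = -19
r^2 = h^2 + k^2 - F = 169 + 361 - 361 = 169
r = 13

Center (-13, -19), radius = 13


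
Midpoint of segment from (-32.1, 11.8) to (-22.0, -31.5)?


Mx = (-32.1 - 22.0)/2 = -54.1/2 = -27.0500
My = (11.8 - 31.5)/2 = -19.7/2 = -9.8500

(-27.0500, -9.8500)


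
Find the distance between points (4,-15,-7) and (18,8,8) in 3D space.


dx=14, dy=23, dz=15
d = sqrt(196+529+225) = sqrt(950) = 30.8221

30.8221


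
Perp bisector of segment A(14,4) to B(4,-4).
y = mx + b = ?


Midpoint = (9, 0)
Slope of AB = dy/dx = -8/(-10) = 0.8000
Perp slope = -dx/dy = -10/8 = -1.2500
b = My - (perp slope)*Mx = 0 + (-10*9)/(-8) = 0 + 11.2500 = 11.2500

y = -1.2500x + 11.2500


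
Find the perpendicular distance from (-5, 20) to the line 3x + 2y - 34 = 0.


|3*(-5) + 2*20 - 34| = |-9| = 9
sqrt(9 + 4) = sqrt(13) = 3.6056
d = 9/sqrt(13) = 2.4962

2.4962


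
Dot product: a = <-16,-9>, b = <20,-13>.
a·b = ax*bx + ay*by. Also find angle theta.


a·b = -16*20 - 9*(-13) = -320 + 117 = -203
|a| = sqrt(256+81) = 18.3576
|b| = sqrt(400+169) = 23.8537
cos(theta) = -203/(sqrt(337)*sqrt(569)) = -203/sqrt(191753) = -0.463580
theta = arccos(-203/sqrt(191753)) = 117.6184 degrees

a·b = -203, theta = 117.6184 deg


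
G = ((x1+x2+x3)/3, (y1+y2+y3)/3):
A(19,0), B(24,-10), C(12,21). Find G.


Gx = (19+24+12)/3 = 55/3 = 18.3333
Gy = (0- 10+21)/3 = 11/3 = 3.6667

G = (18.3333, 3.6667)


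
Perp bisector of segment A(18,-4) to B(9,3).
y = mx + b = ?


Midpoint = (13.5, -0.5)
Slope of AB = dy/dx = 7/(-9) = -0.7778
Perp slope = -dx/dy = 9/7 = 1.2857
b = My - (perp slope)*Mx = -0.5 + (-9*13.5)/7 = -0.5 - 17.3571 = -17.8571

y = 1.2857x - 17.8571


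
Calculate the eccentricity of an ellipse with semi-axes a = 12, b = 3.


c = sqrt(144-9) = sqrt(135) = 11.6190
e = c/a = sqrt(135)/12 = 0.9682

e = 0.9682


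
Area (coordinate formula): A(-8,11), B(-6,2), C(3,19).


-8*(2-19) = 136
-6*(19-11) = -48
3*(11-2) = 27
sum = 115
Area = |115|/2 = 57.5000

57.5000 sq units


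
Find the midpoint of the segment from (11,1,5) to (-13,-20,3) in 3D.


Mx = (11- 13)/2 = -1.0000
My = (1- 20)/2 = -9.5000
Mz = (5+3)/2 = 4.0000

M = (-1.0000, -9.5000, 4.0000)


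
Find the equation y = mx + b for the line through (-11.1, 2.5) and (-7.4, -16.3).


m = (-18.8)/(3.7) = -5.0811
b = y1 - m*x1 = 2.5 - (-18.8*(-11.1))/(3.7) = 2.5 - 56.4000 = -53.9000

y = -5.0811x - 53.9000


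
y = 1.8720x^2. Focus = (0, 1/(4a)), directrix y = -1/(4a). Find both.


a = 1.8720
1/(4a) = 0.1335
Focus = (0, 0.1335)
Directrix: y = -0.1335

Focus = (0, 0.1335), Directrix: y = -0.1335


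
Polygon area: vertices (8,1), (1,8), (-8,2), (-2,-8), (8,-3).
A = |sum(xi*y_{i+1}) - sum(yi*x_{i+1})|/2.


sum(xi*y_{i+1}) = 8*8 + 1*2 - 8*(-8) - 2*(-3) + 8*1 = 144
sum(yi*x_{i+1}) = 1*1 + 8*(-8) + 2*(-2) - 8*8 - 3*8 = -155
Area = |144 + 155|/2 = 299/2 = 149.5000

149.5000 sq units


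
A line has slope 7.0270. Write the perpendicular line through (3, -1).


Perpendicular slope = -1/m1 = -1/7.0270 = -0.1423
b2 = y0 - m2*x0 = -1 + 3/7.0270 = -1 + 0.4269 = -0.5731

y = -0.1423x - 0.5731


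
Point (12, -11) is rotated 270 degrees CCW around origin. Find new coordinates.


cos(270) = 0, sin(270) = -1
x' = 12*0 + 11*(-1) = -11
y' = 12*(-1) - 11*0 = -12

(-11, -12)


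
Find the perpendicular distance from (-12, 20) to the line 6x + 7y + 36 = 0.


|6*(-12) + 7*20 + 36| = |104| = 104
sqrt(36 + 49) = sqrt(85) = 9.2195
d = 104/sqrt(85) = 11.2804

11.2804


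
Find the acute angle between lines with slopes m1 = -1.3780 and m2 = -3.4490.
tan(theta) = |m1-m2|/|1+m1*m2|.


m1-m2 = 2.071
1+m1*m2 = 5.752722
tan(theta) = |2.071/5.752722| = 0.360003
theta = arctan(|2.071/5.752722|) = 19.7991 degrees (acute angle)

19.7991 degrees


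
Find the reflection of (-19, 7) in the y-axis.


Reflection rule for y-axis: (-x, y)
(-19, 7) -> (19, 7)

(19, 7)


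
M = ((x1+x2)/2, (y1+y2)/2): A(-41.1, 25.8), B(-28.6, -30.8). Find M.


Mx = (-41.1 - 28.6)/2 = -69.7/2 = -34.8500
My = (25.8 - 30.8)/2 = -5.0/2 = -2.5000

(-34.8500, -2.5000)


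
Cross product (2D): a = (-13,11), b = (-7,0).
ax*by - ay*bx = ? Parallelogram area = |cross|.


cross = -13*0 - 11*(-7) = 0 + 77 = 77
Parallelogram area = |77| = 77

cross = 77, parallelogram area = 77


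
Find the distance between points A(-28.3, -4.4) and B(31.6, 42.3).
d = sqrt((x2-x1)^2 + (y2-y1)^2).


dx = 31.6 + 28.3 = 59.9
dy = 42.3 + 4.4 = 46.7
d = sqrt(3588.01 + 2180.89) = sqrt(5768.9) = 75.9533

75.9533


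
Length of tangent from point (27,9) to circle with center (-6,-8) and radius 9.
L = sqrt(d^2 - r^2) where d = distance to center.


d = sqrt((27+ 6)^2 + (9+ 8)^2) = sqrt(1089+289) = 37.1214
L = sqrt(1378.0000 - 81) = sqrt(1297.0000) = 36.0139

36.0139


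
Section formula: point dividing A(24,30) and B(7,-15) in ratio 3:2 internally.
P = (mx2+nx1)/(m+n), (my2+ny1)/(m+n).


Px = (3*7 + 2*24)/5 = 69/5 = 13.8000
Py = (3*(-15) + 2*30)/5 = 15/5 = 3.0000

P = (13.8000, 3.0000)


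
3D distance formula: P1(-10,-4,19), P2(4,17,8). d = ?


dx=14, dy=21, dz=-11
d = sqrt(196+441+121) = sqrt(758) = 27.5318

27.5318


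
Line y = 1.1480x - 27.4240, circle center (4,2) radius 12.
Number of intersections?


Substitute y = 1.1480x - 27.4240: (x-4)^2 + (1.1480x- 27.4240-2)^2 = 144
Expand to Ax^2 + Bx + C = 0, where b-k = -29.424
A = 1+m^2 = 2.317904
B = 2(m(b-k) - h) = 2(1.1480*(-29.424) - 4) = -75.557504
C = h^2 + (b-k)^2 - r^2 = 16 + 865.771776 - 144 = 737.771776
disc = B^2-4AC = 5708.9364 - 6840.3366 = -1131.4002
disc < 0

0 intersection points


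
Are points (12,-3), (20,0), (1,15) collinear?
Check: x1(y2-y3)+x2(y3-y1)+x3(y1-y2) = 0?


12*(0-15) + 20*(15+ 3) + 1*(-3-0)
= -180 + 360 - 3 = 177

No, not collinear (determinant = 177)


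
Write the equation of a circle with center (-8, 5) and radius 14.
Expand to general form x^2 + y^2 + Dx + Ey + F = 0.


(x+ 8)^2 + (y-5)^2 = 14^2
D = -2h = 16, E = -2k = -10
F = h^2+k^2-r^2 = 64+25-196 = -107

x^2 + y^2 + 16x - 10y - 107 = 0


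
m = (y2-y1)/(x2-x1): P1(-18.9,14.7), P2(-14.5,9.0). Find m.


dy = 9.0 - 14.7 = -5.7
dx = -14.5 + 18.9 = 4.4
m = -5.7/4.4 = -1.2955

m = -1.2955


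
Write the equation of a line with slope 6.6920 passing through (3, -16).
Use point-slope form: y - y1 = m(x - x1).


y + 16 = 6.6920(x - 3)
y = 6.6920x - 16 - 6.6920*3
y = 6.6920x - 36.0760

y = 6.6920x - 36.0760


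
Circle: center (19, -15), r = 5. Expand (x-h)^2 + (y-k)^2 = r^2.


(x-19)^2 + (y+ 15)^2 = 5^2
D = -2h = -38, E = -2k = 30
F = h^2+k^2-r^2 = 361+225-25 = 561

x^2 + y^2 - 38x + 30y + 561 = 0


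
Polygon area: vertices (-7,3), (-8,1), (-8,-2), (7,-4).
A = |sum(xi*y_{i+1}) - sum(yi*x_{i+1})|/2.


sum(xi*y_{i+1}) = -7*1 - 8*(-2) - 8*(-4) + 7*3 = 62
sum(yi*x_{i+1}) = 3*(-8) + 1*(-8) - 2*7 - 4*(-7) = -18
Area = |62 + 18|/2 = 80/2 = 40.0000

40.0000 sq units


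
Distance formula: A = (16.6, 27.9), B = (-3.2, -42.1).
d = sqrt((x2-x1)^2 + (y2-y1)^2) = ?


dx = -3.2 - 16.6 = -19.8
dy = -42.1 - 27.9 = -70.0
d = sqrt(392.04 + 4900.0) = sqrt(5292.04) = 72.7464

72.7464


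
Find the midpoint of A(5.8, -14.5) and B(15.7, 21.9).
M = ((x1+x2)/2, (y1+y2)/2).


Mx = (5.8 + 15.7)/2 = 21.5/2 = 10.7500
My = (-14.5 + 21.9)/2 = 7.4/2 = 3.7000

(10.7500, 3.7000)


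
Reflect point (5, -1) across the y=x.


Reflection rule for y=x: (y, x)
(5, -1) -> (-1, 5)

(-1, 5)


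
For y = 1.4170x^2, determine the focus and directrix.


a = 1.4170
1/(4a) = 0.1764
Focus = (0, 0.1764)
Directrix: y = -0.1764

Focus = (0, 0.1764), Directrix: y = -0.1764


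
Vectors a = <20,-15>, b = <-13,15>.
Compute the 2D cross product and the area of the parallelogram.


cross = 20*15 + 15*(-13) = 300 - 195 = 105
Parallelogram area = |105| = 105

cross = 105, parallelogram area = 105


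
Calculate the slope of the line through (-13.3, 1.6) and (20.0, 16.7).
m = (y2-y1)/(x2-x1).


dy = 16.7 - 1.6 = 15.1
dx = 20.0 + 13.3 = 33.3
m = 15.1/33.3 = 0.4535

m = 0.4535


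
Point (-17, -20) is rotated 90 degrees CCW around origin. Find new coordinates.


cos(90) = 0, sin(90) = 1
x' = -17*0 + 20*1 = 20
y' = -17*1 - 20*0 = -17

(20, -17)


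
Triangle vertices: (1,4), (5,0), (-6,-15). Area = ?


1*(0+ 15) = 15
5*(-15-4) = -95
-6*(4-0) = -24
sum = -104
Area = |-104|/2 = 52.0000

52.0000 sq units


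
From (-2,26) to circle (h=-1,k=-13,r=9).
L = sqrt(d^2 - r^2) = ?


d = sqrt((-2+ 1)^2 + (26+ 13)^2) = sqrt(1+1521) = 39.0128
L = sqrt(1522.0000 - 81) = sqrt(1441.0000) = 37.9605

37.9605


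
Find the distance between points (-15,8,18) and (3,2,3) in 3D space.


dx=18, dy=-6, dz=-15
d = sqrt(324+36+225) = sqrt(585) = 24.1868

24.1868


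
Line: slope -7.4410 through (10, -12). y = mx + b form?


y + 12 = -7.4410(x - 10)
y = -7.4410x - 12 + 7.4410*10
y = -7.4410x + 62.4100

y = -7.4410x + 62.4100


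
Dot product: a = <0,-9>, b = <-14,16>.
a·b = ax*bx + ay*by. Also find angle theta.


a·b = 0*(-14) - 9*16 = 0 - 144 = -144
|a| = sqrt(0+81) = 9.0000
|b| = sqrt(196+256) = 21.2603
cos(theta) = -144/(sqrt(81)*sqrt(452)) = -144/sqrt(36612) = -0.752577
theta = arccos(-144/sqrt(36612)) = 138.8141 degrees

a·b = -144, theta = 138.8141 deg


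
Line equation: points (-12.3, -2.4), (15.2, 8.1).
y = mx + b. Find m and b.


m = (10.5)/(27.5) = 0.3818
b = y1 - m*x1 = -2.4 - (10.5*(-12.3))/(27.5) = -2.4 + 4.6964 = 2.2964

y = 0.3818x + 2.2964


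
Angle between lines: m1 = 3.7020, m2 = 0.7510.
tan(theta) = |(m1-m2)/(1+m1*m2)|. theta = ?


m1-m2 = 2.951
1+m1*m2 = 3.780202
tan(theta) = |2.951/3.780202| = 0.780646
theta = arctan(|2.951/3.780202|) = 37.9772 degrees (acute angle)

37.9772 degrees


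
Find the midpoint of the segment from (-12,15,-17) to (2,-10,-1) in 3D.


Mx = (-12+2)/2 = -5.0000
My = (15- 10)/2 = 2.5000
Mz = (-17- 1)/2 = -9.0000

M = (-5.0000, 2.5000, -9.0000)


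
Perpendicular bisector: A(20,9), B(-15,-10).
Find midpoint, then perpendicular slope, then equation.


Midpoint = (2.5, -0.5)
Slope of AB = dy/dx = -19/(-35) = 0.5429
Perp slope = -dx/dy = -35/19 = -1.8421
b = My - (perp slope)*Mx = -0.5 + (-35*2.5)/(-19) = -0.5 + 4.6053 = 4.1053

y = -1.8421x + 4.1053


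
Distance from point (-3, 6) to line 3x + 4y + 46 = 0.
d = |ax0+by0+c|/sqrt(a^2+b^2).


|3*(-3) + 4*6 + 46| = |61| = 61
sqrt(9 + 16) = sqrt(25) = 5.0000
d = 61/sqrt(25) = 12.2000

12.2000


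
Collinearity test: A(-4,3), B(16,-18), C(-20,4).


-4*(-18-4) + 16*(4-3) - 20*(3+ 18)
= 88 + 16 - 420 = -316

No, not collinear (determinant = -316)


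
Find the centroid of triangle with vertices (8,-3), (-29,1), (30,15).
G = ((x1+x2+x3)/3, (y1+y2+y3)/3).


Gx = (8- 29+30)/3 = 9/3 = 3.0000
Gy = (-3+1+15)/3 = 13/3 = 4.3333

G = (3.0000, 4.3333)


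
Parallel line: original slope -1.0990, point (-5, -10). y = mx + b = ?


Parallel lines have equal slopes.
m2 = -1.0990
b2 = -10 + 1.0990*(-5) = -15.4950

y = -1.0990x - 15.4950


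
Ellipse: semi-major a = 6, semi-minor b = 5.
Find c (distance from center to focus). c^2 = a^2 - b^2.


c^2 = 6^2 - 5^2 = 36 - 25 = 11
c = sqrt(11) = 3.3166

c = 3.3166


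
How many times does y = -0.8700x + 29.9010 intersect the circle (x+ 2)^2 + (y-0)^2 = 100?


Substitute y = -0.8700x + 29.9010: (x+ 2)^2 + (-0.8700x+29.9010-0)^2 = 100
Expand to Ax^2 + Bx + C = 0, where b-k = 29.901
A = 1+m^2 = 1.7569
B = 2(m(b-k) - h) = 2(-0.8700*29.901 + 2) = -48.02774
C = h^2 + (b-k)^2 - r^2 = 4 + 894.069801 - 100 = 798.069801
disc = B^2-4AC = 2306.6638 - 5608.5153 = -3301.8515
disc < 0

0 intersection points


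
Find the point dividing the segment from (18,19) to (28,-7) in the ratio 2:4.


Px = (2*28 + 4*18)/6 = 128/6 = 21.3333
Py = (2*(-7) + 4*19)/6 = 62/6 = 10.3333

P = (21.3333, 10.3333)


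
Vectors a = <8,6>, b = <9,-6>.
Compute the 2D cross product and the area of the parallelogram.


cross = 8*(-6) - 6*9 = -48 - 54 = -102
Parallelogram area = |-102| = 102

cross = -102, parallelogram area = 102


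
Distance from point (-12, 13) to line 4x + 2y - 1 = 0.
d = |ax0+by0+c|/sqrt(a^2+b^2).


|4*(-12) + 2*13 - 1| = |-23| = 23
sqrt(16 + 4) = sqrt(20) = 4.4721
d = 23/sqrt(20) = 5.1430

5.1430


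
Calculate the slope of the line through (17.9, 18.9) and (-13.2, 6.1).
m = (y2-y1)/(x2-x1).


dy = 6.1 - 18.9 = -12.8
dx = -13.2 - 17.9 = -31.1
m = -12.8/(-31.1) = 0.4116

m = 0.4116


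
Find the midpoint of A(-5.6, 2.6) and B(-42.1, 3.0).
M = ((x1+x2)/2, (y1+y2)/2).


Mx = (-5.6 - 42.1)/2 = -47.7/2 = -23.8500
My = (2.6 + 3.0)/2 = 5.6/2 = 2.8000

(-23.8500, 2.8000)


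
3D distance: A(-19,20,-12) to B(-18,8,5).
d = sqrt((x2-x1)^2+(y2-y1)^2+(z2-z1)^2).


dx=1, dy=-12, dz=17
d = sqrt(1+144+289) = sqrt(434) = 20.8327

20.8327


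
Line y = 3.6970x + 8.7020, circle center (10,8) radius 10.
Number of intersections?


Substitute y = 3.6970x + 8.7020: (x-10)^2 + (3.6970x+8.7020-8)^2 = 100
Expand to Ax^2 + Bx + C = 0, where b-k = 0.702
A = 1+m^2 = 14.667809
B = 2(m(b-k) - h) = 2(3.6970*0.702 - 10) = -14.809412
C = h^2 + (b-k)^2 - r^2 = 100 + 0.492804 - 100 = 0.492804
disc = B^2-4AC = 219.3187 - 28.9134 = 190.4053
disc > 0

2 intersection points


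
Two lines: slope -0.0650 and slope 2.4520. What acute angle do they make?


m1-m2 = -2.517
1+m1*m2 = 0.84062
tan(theta) = |-2.517/0.84062| = 2.994219
theta = arctan(|-2.517/0.84062|) = 71.5319 degrees (acute angle)

71.5319 degrees


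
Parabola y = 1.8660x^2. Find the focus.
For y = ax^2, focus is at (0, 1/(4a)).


a = 1.8660
4a = 7.4640
focus = (0, 1/7.4640) = (0, 0.1340)

Focus = (0, 0.1340)


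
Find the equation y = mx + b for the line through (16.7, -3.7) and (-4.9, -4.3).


m = (-0.6)/(-21.6) = 0.0278
b = y1 - m*x1 = -3.7 - (-0.6*16.7)/(-21.6) = -3.7 - 0.4639 = -4.1639

y = 0.0278x - 4.1639


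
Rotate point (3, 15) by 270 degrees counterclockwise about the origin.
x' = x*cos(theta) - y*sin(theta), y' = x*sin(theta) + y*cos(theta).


cos(270) = 0, sin(270) = -1
x' = 3*0 - 15*(-1) = 15
y' = 3*(-1) + 15*0 = -3

(15, -3)


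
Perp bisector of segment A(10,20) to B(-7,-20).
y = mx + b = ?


Midpoint = (1.5, 0)
Slope of AB = dy/dx = -40/(-17) = 2.3529
Perp slope = -dx/dy = -17/40 = -0.4250
b = My - (perp slope)*Mx = 0 + (-17*1.5)/(-40) = 0 + 0.6375 = 0.6375

y = -0.4250x + 0.6375


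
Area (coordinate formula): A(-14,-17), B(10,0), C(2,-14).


-14*(0+ 14) = -196
10*(-14+ 17) = 30
2*(-17-0) = -34
sum = -200
Area = |-200|/2 = 100.0000

100.0000 sq units


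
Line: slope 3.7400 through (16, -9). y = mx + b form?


y + 9 = 3.7400(x - 16)
y = 3.7400x - 9 - 3.7400*16
y = 3.7400x - 68.8400

y = 3.7400x - 68.8400


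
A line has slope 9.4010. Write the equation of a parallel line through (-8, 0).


Parallel lines have equal slopes.
m2 = 9.4010
b2 = 0 - 9.4010*(-8) = 75.2080

y = 9.4010x + 75.2080


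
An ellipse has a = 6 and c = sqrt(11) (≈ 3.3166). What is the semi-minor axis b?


b^2 = 6^2 - (sqrt(11))^2 = 36 - 11 = 25
b = sqrt(25) = 5

b = 5


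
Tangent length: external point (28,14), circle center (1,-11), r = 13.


d = sqrt((28-1)^2 + (14+ 11)^2) = sqrt(729+625) = 36.7967
L = sqrt(1354.0000 - 169) = sqrt(1185.0000) = 34.4238

34.4238


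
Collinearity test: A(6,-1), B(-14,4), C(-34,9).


6*(4-9) - 14*(9+ 1) - 34*(-1-4)
= -30 - 140 + 170 = 0

Yes, collinear (determinant = 0)


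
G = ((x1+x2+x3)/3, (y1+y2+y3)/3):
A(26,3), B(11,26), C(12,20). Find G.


Gx = (26+11+12)/3 = 49/3 = 16.3333
Gy = (3+26+20)/3 = 49/3 = 16.3333

G = (16.3333, 16.3333)


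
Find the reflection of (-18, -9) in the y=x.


Reflection rule for y=x: (y, x)
(-18, -9) -> (-9, -18)

(-9, -18)


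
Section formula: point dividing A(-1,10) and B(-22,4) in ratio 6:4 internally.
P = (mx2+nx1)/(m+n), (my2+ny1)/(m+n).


Px = (6*(-22) + 4*(-1))/10 = -136/10 = -13.6000
Py = (6*4 + 4*10)/10 = 64/10 = 6.4000

P = (-13.6000, 6.4000)


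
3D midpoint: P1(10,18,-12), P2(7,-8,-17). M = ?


Mx = (10+7)/2 = 8.5000
My = (18- 8)/2 = 5.0000
Mz = (-12- 17)/2 = -14.5000

M = (8.5000, 5.0000, -14.5000)


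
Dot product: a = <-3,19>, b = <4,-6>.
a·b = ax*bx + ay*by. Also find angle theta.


a·b = -3*4 + 19*(-6) = -12 - 114 = -126
|a| = sqrt(9+361) = 19.2354
|b| = sqrt(16+36) = 7.2111
cos(theta) = -126/(sqrt(370)*sqrt(52)) = -126/sqrt(19240) = -0.908381
theta = arccos(-126/sqrt(19240)) = 155.2826 degrees

a·b = -126, theta = 155.2826 deg


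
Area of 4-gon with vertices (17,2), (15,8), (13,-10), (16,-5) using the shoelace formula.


sum(xi*y_{i+1}) = 17*8 + 15*(-10) + 13*(-5) + 16*2 = -47
sum(yi*x_{i+1}) = 2*15 + 8*13 - 10*16 - 5*17 = -111
Area = |-47 + 111|/2 = 64/2 = 32.0000

32.0000 sq units
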